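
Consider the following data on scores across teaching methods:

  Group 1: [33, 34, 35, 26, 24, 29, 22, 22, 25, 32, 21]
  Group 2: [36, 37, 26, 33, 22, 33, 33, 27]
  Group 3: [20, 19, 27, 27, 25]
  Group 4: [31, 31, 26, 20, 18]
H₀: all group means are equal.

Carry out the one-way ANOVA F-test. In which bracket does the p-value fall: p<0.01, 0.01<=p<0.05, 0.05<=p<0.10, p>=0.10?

p-value bracket: 0.05<=p<0.10

Group means [27.55, 30.88, 23.60, 25.20], grand mean 27.379
SSB = Σnᵢ(x̄ᵢ−x̄)² = 193.225; SSW = ΣΣ(x−x̄ᵢ)² = 675.602
MSB = 193.225/3 = 64.4084; MSW = 675.602/25 = 27.0241
F = MSB/MSW = 2.3834
df = (3, 25)
p-value (upper-tail) = 0.09330
→ bracket: 0.05<=p<0.10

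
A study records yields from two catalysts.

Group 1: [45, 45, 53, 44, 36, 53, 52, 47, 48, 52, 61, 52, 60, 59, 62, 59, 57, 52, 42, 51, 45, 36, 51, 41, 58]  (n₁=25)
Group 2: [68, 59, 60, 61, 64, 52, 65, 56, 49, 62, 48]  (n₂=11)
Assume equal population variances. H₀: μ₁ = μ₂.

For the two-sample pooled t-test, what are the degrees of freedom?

df = n₁ + n₂ − 2 = 25 + 11 − 2 = 34

degrees of freedom = 34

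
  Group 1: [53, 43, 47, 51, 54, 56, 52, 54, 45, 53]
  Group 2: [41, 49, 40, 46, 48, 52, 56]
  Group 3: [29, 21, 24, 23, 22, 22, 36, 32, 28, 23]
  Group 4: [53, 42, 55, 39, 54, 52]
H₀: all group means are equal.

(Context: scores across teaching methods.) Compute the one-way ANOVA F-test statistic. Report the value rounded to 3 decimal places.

test statistic = 45.006

Group means [50.80, 47.43, 26.00, 49.17], grand mean 42.273
SSB = Σnᵢ(x̄ᵢ−x̄)² = 3846.398; SSW = ΣΣ(x−x̄ᵢ)² = 826.148
MSB = 3846.398/3 = 1282.1326; MSW = 826.148/29 = 28.4878
F = MSB/MSW = 45.0063
df = (3, 29)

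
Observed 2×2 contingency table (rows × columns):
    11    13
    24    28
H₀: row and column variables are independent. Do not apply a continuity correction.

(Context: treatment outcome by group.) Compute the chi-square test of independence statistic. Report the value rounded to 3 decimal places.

test statistic = 0.001

Row totals [24, 52], col totals [35, 41], n=76
χ² = (11−11.05)²/11.05 + (13−12.95)²/12.95 + (24−23.95)²/23.95 + (28−28.05)²/28.05 = 0.0007
df = 1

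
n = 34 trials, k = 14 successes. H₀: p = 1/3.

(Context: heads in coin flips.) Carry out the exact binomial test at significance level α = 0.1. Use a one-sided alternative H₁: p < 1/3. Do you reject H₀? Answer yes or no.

Exact binomial: n=34, k=14, p₀=1/3=0.3333
P(X≤14) from Σ C(n,i)·p₀^i·(1−p₀)^(n−i)
p-value (one-sided, H₁ less) = 0.87436
At α=0.1: p ≥ α → fail to reject H₀

reject H₀: no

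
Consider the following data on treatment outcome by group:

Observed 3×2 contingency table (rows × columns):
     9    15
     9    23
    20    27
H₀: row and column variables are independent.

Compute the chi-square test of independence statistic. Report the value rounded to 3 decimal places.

test statistic = 1.707

Row totals [24, 32, 47], col totals [38, 65], n=103
χ² = (9−8.85)²/8.85 + (15−15.15)²/15.15 + (9−11.81)²/11.81 + (23−20.19)²/20.19 + (20−17.34)²/17.34 + (27−29.66)²/29.66 = 1.7072
df = 2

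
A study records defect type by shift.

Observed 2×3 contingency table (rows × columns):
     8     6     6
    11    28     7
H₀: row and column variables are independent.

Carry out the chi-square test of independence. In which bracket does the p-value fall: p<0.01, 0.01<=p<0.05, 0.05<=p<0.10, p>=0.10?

p-value bracket: 0.05<=p<0.10

Row totals [20, 46], col totals [19, 34, 13], n=66
χ² = (8−5.76)²/5.76 + (6−10.30)²/10.30 + (6−3.94)²/3.94 + (11−13.24)²/13.24 + (28−23.70)²/23.70 + (7−9.06)²/9.06 = 5.3781
df = 2
p-value (upper-tail) = 0.06795
→ bracket: 0.05<=p<0.10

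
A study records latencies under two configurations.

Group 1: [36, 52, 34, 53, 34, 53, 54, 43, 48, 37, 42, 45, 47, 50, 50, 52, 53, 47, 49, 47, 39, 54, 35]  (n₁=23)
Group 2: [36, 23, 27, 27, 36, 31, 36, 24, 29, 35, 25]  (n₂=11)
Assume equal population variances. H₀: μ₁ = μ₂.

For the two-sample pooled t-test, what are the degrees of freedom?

df = n₁ + n₂ − 2 = 23 + 11 − 2 = 32

degrees of freedom = 32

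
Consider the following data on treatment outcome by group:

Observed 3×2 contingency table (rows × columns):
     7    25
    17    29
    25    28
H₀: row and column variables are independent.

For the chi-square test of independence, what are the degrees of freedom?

degrees of freedom = 2

df = (r−1)(c−1) = (3−1)·(2−1) = 2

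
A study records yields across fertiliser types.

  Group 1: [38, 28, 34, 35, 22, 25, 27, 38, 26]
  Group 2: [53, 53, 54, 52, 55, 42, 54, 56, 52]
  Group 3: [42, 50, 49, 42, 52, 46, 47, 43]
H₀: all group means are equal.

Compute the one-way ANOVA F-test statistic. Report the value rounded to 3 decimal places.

test statistic = 51.096

Group means [30.33, 52.33, 46.38], grand mean 42.885
SSB = Σnᵢ(x̄ᵢ−x̄)² = 2318.779; SSW = ΣΣ(x−x̄ᵢ)² = 521.875
MSB = 2318.779/2 = 1159.3894; MSW = 521.875/23 = 22.6902
F = MSB/MSW = 51.0964
df = (2, 23)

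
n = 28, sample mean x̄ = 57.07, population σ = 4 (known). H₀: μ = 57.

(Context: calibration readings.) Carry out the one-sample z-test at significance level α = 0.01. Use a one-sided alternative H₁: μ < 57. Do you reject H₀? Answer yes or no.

reject H₀: no

SE = σ/√n = 4/√28 = 0.7559
z = (x̄−μ₀)/SE = (57.07−57)/0.7559 = 0.0926
p-value (one-sided, H₁ less) = 0.53689
At α=0.01: p ≥ α → fail to reject H₀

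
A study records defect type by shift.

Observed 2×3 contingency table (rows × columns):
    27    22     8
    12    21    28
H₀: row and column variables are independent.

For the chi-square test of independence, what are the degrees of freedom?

df = (r−1)(c−1) = (2−1)·(3−1) = 2

degrees of freedom = 2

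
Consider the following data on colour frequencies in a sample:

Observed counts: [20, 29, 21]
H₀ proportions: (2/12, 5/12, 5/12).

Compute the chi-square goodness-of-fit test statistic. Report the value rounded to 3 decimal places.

n = 70; E_i = n·p_i = [11.67, 29.17, 29.17]
χ² = (20−11.67)²/11.67 + (29−29.17)²/29.17 + (21−29.17)²/29.17 = 8.2400
df = 2

test statistic = 8.240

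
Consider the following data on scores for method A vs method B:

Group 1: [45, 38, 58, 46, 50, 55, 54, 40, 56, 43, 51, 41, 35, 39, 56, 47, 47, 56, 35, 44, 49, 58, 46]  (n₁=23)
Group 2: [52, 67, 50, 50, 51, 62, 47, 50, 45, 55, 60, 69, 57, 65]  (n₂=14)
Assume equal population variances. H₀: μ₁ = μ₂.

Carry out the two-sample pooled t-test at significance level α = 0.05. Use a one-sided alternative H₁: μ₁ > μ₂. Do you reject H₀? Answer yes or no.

reject H₀: no

x̄₁=47.348, s₁=7.303, n₁=23
x̄₂=55.714, s₂=7.720, n₂=14
s_p² = [22·7.303² + 13·7.720²]/35 = 55.6593
SE = √(s_p²·(1/23+1/14)) = 2.5290
t = (47.348−55.714)/2.5290 = -3.3083
df = 35
p-value (one-sided, H₁ greater) = 0.99891
At α=0.05: p ≥ α → fail to reject H₀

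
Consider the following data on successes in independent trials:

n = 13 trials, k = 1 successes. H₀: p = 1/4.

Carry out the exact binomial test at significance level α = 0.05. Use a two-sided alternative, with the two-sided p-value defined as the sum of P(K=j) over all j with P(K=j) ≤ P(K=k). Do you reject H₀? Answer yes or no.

Exact binomial: n=13, k=1, p₀=1/4=0.2500
P(X=j) = C(n,j)·p₀^j·(1−p₀)^(n−j); p = Σ P(X=j) over j with P(X=j) ≤ P(X=1)
p-value (two-sided) = 0.20692
At α=0.05: p ≥ α → fail to reject H₀

reject H₀: no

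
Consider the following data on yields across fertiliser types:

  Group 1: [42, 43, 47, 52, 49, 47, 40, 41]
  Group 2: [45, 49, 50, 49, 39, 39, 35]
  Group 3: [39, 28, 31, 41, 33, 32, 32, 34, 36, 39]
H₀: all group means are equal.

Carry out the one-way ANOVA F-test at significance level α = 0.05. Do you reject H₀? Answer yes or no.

reject H₀: yes

Group means [45.12, 43.71, 34.50], grand mean 40.480
SSB = Σnᵢ(x̄ᵢ−x̄)² = 603.436; SSW = ΣΣ(x−x̄ᵢ)² = 498.804
MSB = 603.436/2 = 301.7182; MSW = 498.804/22 = 22.6729
F = MSB/MSW = 13.3074
df = (2, 22)
p-value (upper-tail) = 0.00016
At α=0.05: p < α → reject H₀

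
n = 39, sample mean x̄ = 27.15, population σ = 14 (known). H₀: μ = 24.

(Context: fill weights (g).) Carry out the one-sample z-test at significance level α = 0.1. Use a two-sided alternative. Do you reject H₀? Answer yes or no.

SE = σ/√n = 14/√39 = 2.2418
z = (x̄−μ₀)/SE = (27.15−24)/2.2418 = 1.4051
p-value (two-sided) = 0.15998
At α=0.1: p ≥ α → fail to reject H₀

reject H₀: no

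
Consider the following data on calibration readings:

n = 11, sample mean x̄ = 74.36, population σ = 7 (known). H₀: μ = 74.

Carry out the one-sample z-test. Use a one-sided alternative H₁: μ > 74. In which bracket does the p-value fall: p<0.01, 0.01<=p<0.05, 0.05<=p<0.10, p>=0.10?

SE = σ/√n = 7/√11 = 2.1106
z = (x̄−μ₀)/SE = (74.36−74)/2.1106 = 0.1706
p-value (one-sided, H₁ greater) = 0.43228
→ bracket: p>=0.10

p-value bracket: p>=0.10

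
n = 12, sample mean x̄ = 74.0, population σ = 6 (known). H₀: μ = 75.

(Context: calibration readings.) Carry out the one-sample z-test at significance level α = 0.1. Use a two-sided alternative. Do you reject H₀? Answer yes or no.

reject H₀: no

SE = σ/√n = 6/√12 = 1.7321
z = (x̄−μ₀)/SE = (74.0−75)/1.7321 = -0.5774
p-value (two-sided) = 0.56370
At α=0.1: p ≥ α → fail to reject H₀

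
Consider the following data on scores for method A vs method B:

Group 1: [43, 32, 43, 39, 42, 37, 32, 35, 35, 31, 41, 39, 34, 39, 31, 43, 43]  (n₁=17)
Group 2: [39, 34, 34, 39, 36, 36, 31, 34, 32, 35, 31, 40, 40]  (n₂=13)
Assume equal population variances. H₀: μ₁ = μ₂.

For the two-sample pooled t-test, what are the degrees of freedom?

degrees of freedom = 28

df = n₁ + n₂ − 2 = 17 + 13 − 2 = 28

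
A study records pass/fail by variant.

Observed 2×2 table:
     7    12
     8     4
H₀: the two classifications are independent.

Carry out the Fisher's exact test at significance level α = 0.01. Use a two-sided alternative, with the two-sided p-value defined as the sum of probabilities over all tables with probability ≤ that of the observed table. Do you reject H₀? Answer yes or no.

reject H₀: no

Margins: r₁=19, r₂=12, c₁=15, c₂=16, n=31
p_obs = C(19,7)·C(12,8)/C(31,15); sum pmf over tables with pmf ≤ p_obs
p-value (two-sided) = 0.14888
At α=0.01: p ≥ α → fail to reject H₀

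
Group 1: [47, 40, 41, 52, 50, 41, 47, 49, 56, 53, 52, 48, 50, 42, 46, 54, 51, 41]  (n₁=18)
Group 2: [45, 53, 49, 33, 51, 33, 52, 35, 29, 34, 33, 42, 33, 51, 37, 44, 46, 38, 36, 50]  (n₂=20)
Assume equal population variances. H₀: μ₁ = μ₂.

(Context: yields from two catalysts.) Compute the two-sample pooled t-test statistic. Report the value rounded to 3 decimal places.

test statistic = 3.016

x̄₁=47.778, s₁=5.012, n₁=18
x̄₂=41.200, s₂=7.931, n₂=20
s_p² = [17·5.012² + 19·7.931²]/36 = 45.0642
SE = √(s_p²·(1/18+1/20)) = 2.1810
t = (47.778−41.200)/2.1810 = 3.0159
df = 36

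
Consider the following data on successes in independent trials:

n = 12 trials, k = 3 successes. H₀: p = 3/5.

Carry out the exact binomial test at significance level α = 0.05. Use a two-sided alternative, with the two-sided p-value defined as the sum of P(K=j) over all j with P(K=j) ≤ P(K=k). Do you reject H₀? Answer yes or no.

Exact binomial: n=12, k=3, p₀=3/5=0.6000
P(X=j) = C(n,j)·p₀^j·(1−p₀)^(n−j); p = Σ P(X=j) over j with P(X=j) ≤ P(X=3)
p-value (two-sided) = 0.01744
At α=0.05: p < α → reject H₀

reject H₀: yes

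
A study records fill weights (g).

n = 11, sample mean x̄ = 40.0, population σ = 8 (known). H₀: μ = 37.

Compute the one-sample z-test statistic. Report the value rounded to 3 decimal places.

SE = σ/√n = 8/√11 = 2.4121
z = (x̄−μ₀)/SE = (40.0−37)/2.4121 = 1.2437

test statistic = 1.244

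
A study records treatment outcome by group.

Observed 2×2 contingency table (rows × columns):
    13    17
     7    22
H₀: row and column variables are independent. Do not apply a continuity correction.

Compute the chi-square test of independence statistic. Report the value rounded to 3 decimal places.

Row totals [30, 29], col totals [20, 39], n=59
χ² = (13−10.17)²/10.17 + (17−19.83)²/19.83 + (7−9.83)²/9.83 + (22−19.17)²/19.17 = 2.4248
df = 1

test statistic = 2.425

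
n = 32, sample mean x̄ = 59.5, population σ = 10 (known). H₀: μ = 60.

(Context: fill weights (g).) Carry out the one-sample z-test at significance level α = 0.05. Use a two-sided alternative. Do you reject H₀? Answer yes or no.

SE = σ/√n = 10/√32 = 1.7678
z = (x̄−μ₀)/SE = (59.5−60)/1.7678 = -0.2828
p-value (two-sided) = 0.77730
At α=0.05: p ≥ α → fail to reject H₀

reject H₀: no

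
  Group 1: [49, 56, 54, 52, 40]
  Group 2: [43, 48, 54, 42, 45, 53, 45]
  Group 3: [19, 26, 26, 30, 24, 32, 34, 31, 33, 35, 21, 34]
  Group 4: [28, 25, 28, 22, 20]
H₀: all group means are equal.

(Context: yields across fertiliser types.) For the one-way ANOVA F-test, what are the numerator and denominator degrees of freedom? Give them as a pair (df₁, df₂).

degrees of freedom = [3, 25]

k = 4 groups, N = 29 total
df = (k−1, N−k) = (4−1, 29−4) = (3, 25)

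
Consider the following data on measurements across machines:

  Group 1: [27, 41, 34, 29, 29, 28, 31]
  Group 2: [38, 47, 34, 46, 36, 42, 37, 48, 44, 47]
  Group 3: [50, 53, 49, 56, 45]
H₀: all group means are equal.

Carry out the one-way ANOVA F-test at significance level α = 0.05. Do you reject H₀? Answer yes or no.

reject H₀: yes

Group means [31.29, 41.90, 50.60], grand mean 40.500
SSB = Σnᵢ(x̄ᵢ−x̄)² = 1123.971; SSW = ΣΣ(x−x̄ᵢ)² = 457.529
MSB = 1123.971/2 = 561.9857; MSW = 457.529/19 = 24.0805
F = MSB/MSW = 23.3378
df = (2, 19)
p-value (upper-tail) = 0.00001
At α=0.05: p < α → reject H₀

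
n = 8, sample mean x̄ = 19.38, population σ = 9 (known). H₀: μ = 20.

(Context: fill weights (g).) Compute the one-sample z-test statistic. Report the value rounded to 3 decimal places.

test statistic = -0.195

SE = σ/√n = 9/√8 = 3.1820
z = (x̄−μ₀)/SE = (19.38−20)/3.1820 = -0.1948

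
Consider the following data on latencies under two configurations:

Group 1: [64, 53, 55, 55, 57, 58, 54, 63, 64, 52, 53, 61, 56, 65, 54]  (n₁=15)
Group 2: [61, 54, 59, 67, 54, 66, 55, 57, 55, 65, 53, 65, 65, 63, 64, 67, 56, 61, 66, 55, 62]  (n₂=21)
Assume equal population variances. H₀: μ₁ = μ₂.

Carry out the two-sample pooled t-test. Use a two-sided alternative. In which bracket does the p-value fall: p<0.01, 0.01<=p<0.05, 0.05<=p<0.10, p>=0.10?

p-value bracket: 0.05<=p<0.10

x̄₁=57.600, s₁=4.579, n₁=15
x̄₂=60.476, s₂=4.966, n₂=21
s_p² = [14·4.579² + 20·4.966²]/34 = 23.1423
SE = √(s_p²·(1/15+1/21)) = 1.6263
t = (57.600−60.476)/1.6263 = -1.7686
df = 34
p-value (two-sided) = 0.08594
→ bracket: 0.05<=p<0.10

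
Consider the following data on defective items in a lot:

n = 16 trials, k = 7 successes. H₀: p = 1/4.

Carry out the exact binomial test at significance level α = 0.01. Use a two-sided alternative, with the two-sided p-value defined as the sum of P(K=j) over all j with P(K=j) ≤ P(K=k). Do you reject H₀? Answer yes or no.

Exact binomial: n=16, k=7, p₀=1/4=0.2500
P(X=j) = C(n,j)·p₀^j·(1−p₀)^(n−j); p = Σ P(X=j) over j with P(X=j) ≤ P(X=7)
p-value (two-sided) = 0.08958
At α=0.01: p ≥ α → fail to reject H₀

reject H₀: no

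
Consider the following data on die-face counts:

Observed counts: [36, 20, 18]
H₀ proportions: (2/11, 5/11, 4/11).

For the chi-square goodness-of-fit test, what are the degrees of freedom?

df = k − 1 = 3 − 1 = 2

degrees of freedom = 2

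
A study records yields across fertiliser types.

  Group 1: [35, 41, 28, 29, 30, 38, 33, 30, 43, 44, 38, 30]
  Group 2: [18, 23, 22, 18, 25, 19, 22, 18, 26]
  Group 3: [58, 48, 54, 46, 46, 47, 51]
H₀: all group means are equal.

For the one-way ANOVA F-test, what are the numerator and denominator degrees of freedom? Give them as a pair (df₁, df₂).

k = 3 groups, N = 28 total
df = (k−1, N−k) = (3−1, 28−3) = (2, 25)

degrees of freedom = [2, 25]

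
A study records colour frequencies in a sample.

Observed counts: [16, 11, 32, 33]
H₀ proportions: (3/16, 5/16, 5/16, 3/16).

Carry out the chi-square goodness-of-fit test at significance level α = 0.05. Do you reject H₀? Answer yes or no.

n = 92; E_i = n·p_i = [17.25, 28.75, 28.75, 17.25]
χ² = (16−17.25)²/17.25 + (11−28.75)²/28.75 + (32−28.75)²/28.75 + (33−17.25)²/17.25 = 25.7971
df = 3
p-value (upper-tail) = 0.00001
At α=0.05: p < α → reject H₀

reject H₀: yes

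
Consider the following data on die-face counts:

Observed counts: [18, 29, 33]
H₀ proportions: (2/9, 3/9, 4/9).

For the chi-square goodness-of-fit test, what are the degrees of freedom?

df = k − 1 = 3 − 1 = 2

degrees of freedom = 2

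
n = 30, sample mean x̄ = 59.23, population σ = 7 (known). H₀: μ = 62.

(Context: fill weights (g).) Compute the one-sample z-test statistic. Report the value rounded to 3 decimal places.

SE = σ/√n = 7/√30 = 1.2780
z = (x̄−μ₀)/SE = (59.23−62)/1.2780 = -2.1674

test statistic = -2.167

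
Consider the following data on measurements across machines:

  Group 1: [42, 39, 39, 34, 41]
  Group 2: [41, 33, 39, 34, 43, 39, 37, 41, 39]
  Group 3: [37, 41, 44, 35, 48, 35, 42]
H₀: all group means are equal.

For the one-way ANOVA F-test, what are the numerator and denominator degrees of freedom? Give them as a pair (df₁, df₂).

k = 3 groups, N = 21 total
df = (k−1, N−k) = (3−1, 21−3) = (2, 18)

degrees of freedom = [2, 18]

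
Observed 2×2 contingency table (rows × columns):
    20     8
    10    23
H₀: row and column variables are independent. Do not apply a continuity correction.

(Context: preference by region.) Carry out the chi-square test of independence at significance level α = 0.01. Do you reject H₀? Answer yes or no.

reject H₀: yes

Row totals [28, 33], col totals [30, 31], n=61
χ² = (20−13.77)²/13.77 + (8−14.23)²/14.23 + (10−16.23)²/16.23 + (23−16.77)²/16.77 = 10.2504
df = 1
p-value (upper-tail) = 0.00137
At α=0.01: p < α → reject H₀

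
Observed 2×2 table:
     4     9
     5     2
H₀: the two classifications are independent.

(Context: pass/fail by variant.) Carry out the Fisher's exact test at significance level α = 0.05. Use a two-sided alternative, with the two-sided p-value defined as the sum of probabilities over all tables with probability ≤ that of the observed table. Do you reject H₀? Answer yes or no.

Margins: r₁=13, r₂=7, c₁=9, c₂=11, n=20
p_obs = C(13,4)·C(7,5)/C(20,9); sum pmf over tables with pmf ≤ p_obs
p-value (two-sided) = 0.15967
At α=0.05: p ≥ α → fail to reject H₀

reject H₀: no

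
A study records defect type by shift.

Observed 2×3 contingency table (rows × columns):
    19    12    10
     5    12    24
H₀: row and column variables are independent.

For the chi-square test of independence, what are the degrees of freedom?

df = (r−1)(c−1) = (2−1)·(3−1) = 2

degrees of freedom = 2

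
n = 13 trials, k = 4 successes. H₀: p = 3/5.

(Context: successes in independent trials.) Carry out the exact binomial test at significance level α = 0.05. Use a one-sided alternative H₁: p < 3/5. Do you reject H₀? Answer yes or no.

Exact binomial: n=13, k=4, p₀=3/5=0.6000
P(X≤4) from Σ C(n,i)·p₀^i·(1−p₀)^(n−i)
p-value (one-sided, H₁ less) = 0.03208
At α=0.05: p < α → reject H₀

reject H₀: yes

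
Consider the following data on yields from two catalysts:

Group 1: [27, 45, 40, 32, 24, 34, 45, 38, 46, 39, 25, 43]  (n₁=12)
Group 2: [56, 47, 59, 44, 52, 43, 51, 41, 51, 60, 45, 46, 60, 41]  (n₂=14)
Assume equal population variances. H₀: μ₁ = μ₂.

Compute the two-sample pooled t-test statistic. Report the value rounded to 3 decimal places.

x̄₁=36.500, s₁=7.994, n₁=12
x̄₂=49.714, s₂=6.900, n₂=14
s_p² = [11·7.994² + 13·6.900²]/24 = 55.0774
SE = √(s_p²·(1/12+1/14)) = 2.9196
t = (36.500−49.714)/2.9196 = -4.5261
df = 24

test statistic = -4.526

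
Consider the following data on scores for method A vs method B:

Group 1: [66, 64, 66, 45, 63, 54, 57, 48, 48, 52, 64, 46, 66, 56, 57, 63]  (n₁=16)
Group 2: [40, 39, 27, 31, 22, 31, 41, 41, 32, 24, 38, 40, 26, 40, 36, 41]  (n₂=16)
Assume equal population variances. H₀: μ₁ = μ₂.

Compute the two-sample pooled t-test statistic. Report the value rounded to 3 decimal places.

test statistic = 8.996

x̄₁=57.188, s₁=7.635, n₁=16
x̄₂=34.312, s₂=6.720, n₂=16
s_p² = [15·7.635² + 15·6.720²]/30 = 51.7292
SE = √(s_p²·(1/16+1/16)) = 2.5429
t = (57.188−34.312)/2.5429 = 8.9958
df = 30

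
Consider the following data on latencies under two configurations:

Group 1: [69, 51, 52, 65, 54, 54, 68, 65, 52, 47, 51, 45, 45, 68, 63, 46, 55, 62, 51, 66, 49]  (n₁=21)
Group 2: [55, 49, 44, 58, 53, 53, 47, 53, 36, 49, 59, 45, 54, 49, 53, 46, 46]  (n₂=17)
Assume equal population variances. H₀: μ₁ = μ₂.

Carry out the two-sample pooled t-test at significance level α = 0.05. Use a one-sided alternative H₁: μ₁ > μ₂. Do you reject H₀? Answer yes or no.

x̄₁=56.095, s₁=8.342, n₁=21
x̄₂=49.941, s₂=5.717, n₂=17
s_p² = [20·8.342² + 16·5.717²]/36 = 53.1875
SE = √(s_p²·(1/21+1/17)) = 2.3794
t = (56.095−49.941)/2.3794 = 2.5864
df = 36
p-value (one-sided, H₁ greater) = 0.00694
At α=0.05: p < α → reject H₀

reject H₀: yes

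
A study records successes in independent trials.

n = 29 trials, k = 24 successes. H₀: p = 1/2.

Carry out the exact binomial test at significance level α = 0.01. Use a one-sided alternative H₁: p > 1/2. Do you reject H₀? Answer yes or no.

reject H₀: yes

Exact binomial: n=29, k=24, p₀=1/2=0.5000
P(X≥24) from Σ C(n,i)·p₀^i·(1−p₀)^(n−i)
p-value (one-sided, H₁ greater) = 0.00027
At α=0.01: p < α → reject H₀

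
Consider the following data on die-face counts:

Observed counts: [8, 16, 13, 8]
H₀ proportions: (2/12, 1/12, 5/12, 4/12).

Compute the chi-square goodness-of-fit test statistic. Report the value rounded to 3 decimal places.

test statistic = 45.080

n = 45; E_i = n·p_i = [7.50, 3.75, 18.75, 15.00]
χ² = (8−7.50)²/7.50 + (16−3.75)²/3.75 + (13−18.75)²/18.75 + (8−15.00)²/15.00 = 45.0800
df = 3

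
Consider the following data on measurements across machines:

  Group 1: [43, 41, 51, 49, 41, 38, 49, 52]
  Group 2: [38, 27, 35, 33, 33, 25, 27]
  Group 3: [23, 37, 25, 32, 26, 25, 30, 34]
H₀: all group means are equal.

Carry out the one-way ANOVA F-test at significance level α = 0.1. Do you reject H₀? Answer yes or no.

Group means [45.50, 31.14, 29.00], grand mean 35.391
SSB = Σnᵢ(x̄ᵢ−x̄)² = 1270.621; SSW = ΣΣ(x−x̄ᵢ)² = 516.857
MSB = 1270.621/2 = 635.3106; MSW = 516.857/20 = 25.8429
F = MSB/MSW = 24.5836
df = (2, 20)
p-value (upper-tail) = 0.00000
At α=0.1: p < α → reject H₀

reject H₀: yes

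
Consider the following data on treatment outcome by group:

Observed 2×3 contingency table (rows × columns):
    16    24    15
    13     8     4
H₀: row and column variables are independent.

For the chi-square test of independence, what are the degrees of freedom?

df = (r−1)(c−1) = (2−1)·(3−1) = 2

degrees of freedom = 2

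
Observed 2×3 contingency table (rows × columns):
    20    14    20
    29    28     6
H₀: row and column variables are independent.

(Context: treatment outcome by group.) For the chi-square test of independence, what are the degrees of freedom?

degrees of freedom = 2

df = (r−1)(c−1) = (2−1)·(3−1) = 2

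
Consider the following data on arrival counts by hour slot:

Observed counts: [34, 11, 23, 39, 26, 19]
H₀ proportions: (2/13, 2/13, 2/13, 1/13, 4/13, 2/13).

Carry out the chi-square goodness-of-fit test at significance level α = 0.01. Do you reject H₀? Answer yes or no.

reject H₀: yes

n = 152; E_i = n·p_i = [23.38, 23.38, 23.38, 11.69, 46.77, 23.38]
χ² = (34−23.38)²/23.38 + (11−23.38)²/23.38 + (23−23.38)²/23.38 + (39−11.69)²/11.69 + (26−46.77)²/46.77 + (19−23.38)²/23.38 = 85.2072
df = 5
p-value (upper-tail) = 0.00000
At α=0.01: p < α → reject H₀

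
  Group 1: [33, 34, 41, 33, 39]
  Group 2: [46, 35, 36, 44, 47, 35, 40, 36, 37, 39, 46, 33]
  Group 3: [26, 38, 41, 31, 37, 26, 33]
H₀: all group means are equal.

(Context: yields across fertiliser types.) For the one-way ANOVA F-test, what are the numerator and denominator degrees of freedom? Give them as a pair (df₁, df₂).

degrees of freedom = [2, 21]

k = 3 groups, N = 24 total
df = (k−1, N−k) = (3−1, 24−3) = (2, 21)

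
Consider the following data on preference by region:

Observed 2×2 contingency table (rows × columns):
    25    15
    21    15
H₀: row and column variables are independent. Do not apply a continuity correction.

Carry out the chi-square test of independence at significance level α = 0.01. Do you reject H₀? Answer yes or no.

Row totals [40, 36], col totals [46, 30], n=76
χ² = (25−24.21)²/24.21 + (15−15.79)²/15.79 + (21−21.79)²/21.79 + (15−14.21)²/14.21 = 0.1377
df = 1
p-value (upper-tail) = 0.71060
At α=0.01: p ≥ α → fail to reject H₀

reject H₀: no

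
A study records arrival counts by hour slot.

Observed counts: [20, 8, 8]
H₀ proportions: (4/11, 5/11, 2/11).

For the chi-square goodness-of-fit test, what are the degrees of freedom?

df = k − 1 = 3 − 1 = 2

degrees of freedom = 2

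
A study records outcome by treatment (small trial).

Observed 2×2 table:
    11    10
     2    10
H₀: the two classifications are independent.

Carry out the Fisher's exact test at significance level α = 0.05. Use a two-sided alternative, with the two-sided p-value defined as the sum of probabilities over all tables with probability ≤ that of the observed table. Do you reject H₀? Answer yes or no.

Margins: r₁=21, r₂=12, c₁=13, c₂=20, n=33
p_obs = C(21,11)·C(12,2)/C(33,13); sum pmf over tables with pmf ≤ p_obs
p-value (two-sided) = 0.06715
At α=0.05: p ≥ α → fail to reject H₀

reject H₀: no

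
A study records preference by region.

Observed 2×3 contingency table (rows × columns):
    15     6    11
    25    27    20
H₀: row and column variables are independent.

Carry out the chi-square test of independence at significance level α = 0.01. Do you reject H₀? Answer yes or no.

reject H₀: no

Row totals [32, 72], col totals [40, 33, 31], n=104
χ² = (15−12.31)²/12.31 + (6−10.15)²/10.15 + (11−9.54)²/9.54 + (25−27.69)²/27.69 + (27−22.85)²/22.85 + (20−21.46)²/21.46 = 3.6287
df = 2
p-value (upper-tail) = 0.16294
At α=0.01: p ≥ α → fail to reject H₀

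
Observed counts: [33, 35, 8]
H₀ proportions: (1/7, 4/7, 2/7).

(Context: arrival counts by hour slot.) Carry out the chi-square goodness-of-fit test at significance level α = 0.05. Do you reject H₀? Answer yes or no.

reject H₀: yes

n = 76; E_i = n·p_i = [10.86, 43.43, 21.71]
χ² = (33−10.86)²/10.86 + (35−43.43)²/43.43 + (8−21.71)²/21.71 = 55.4572
df = 2
p-value (upper-tail) = 0.00000
At α=0.05: p < α → reject H₀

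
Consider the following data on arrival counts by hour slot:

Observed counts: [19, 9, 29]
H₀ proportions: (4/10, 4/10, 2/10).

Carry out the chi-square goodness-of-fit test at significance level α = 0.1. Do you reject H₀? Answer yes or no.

reject H₀: yes

n = 57; E_i = n·p_i = [22.80, 22.80, 11.40]
χ² = (19−22.80)²/22.80 + (9−22.80)²/22.80 + (29−11.40)²/11.40 = 36.1579
df = 2
p-value (upper-tail) = 0.00000
At α=0.1: p < α → reject H₀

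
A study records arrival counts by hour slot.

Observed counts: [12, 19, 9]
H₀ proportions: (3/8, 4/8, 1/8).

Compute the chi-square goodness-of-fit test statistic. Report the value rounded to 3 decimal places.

test statistic = 3.850

n = 40; E_i = n·p_i = [15.00, 20.00, 5.00]
χ² = (12−15.00)²/15.00 + (19−20.00)²/20.00 + (9−5.00)²/5.00 = 3.8500
df = 2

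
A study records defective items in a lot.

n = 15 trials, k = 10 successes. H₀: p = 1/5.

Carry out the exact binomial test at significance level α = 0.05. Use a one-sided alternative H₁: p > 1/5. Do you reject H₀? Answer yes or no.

Exact binomial: n=15, k=10, p₀=1/5=0.2000
P(X≥10) from Σ C(n,i)·p₀^i·(1−p₀)^(n−i)
p-value (one-sided, H₁ greater) = 0.00011
At α=0.05: p < α → reject H₀

reject H₀: yes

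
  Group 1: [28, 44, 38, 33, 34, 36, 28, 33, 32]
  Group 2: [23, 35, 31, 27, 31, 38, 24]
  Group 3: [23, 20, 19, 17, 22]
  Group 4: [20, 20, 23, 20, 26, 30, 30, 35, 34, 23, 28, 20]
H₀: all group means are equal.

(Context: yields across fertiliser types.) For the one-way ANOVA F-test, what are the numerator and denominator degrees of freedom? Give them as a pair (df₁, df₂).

k = 4 groups, N = 33 total
df = (k−1, N−k) = (4−1, 33−4) = (3, 29)

degrees of freedom = [3, 29]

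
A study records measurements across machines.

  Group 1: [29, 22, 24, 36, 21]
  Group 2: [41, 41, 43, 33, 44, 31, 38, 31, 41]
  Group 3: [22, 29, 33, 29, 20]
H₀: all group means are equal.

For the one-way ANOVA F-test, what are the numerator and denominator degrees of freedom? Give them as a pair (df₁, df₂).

k = 3 groups, N = 19 total
df = (k−1, N−k) = (3−1, 19−3) = (2, 16)

degrees of freedom = [2, 16]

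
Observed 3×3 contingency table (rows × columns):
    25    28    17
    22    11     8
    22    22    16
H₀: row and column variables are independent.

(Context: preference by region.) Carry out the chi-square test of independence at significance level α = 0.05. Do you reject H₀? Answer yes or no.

reject H₀: no

Row totals [70, 41, 60], col totals [69, 61, 41], n=171
χ² = (25−28.25)²/28.25 + (28−24.97)²/24.97 + (17−16.78)²/16.78 + (22−16.54)²/16.54 + (11−14.63)²/14.63 + (8−9.83)²/9.83 + (22−24.21)²/24.21 + (22−21.40)²/21.40 + (16−14.39)²/14.39 = 4.1818
df = 4
p-value (upper-tail) = 0.38196
At α=0.05: p ≥ α → fail to reject H₀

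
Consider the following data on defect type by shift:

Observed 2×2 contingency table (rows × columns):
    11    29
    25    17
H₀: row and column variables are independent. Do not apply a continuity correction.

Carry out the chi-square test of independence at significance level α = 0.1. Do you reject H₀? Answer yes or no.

reject H₀: yes

Row totals [40, 42], col totals [36, 46], n=82
χ² = (11−17.56)²/17.56 + (29−22.44)²/22.44 + (25−18.44)²/18.44 + (17−23.56)²/23.56 = 8.5312
df = 1
p-value (upper-tail) = 0.00349
At α=0.1: p < α → reject H₀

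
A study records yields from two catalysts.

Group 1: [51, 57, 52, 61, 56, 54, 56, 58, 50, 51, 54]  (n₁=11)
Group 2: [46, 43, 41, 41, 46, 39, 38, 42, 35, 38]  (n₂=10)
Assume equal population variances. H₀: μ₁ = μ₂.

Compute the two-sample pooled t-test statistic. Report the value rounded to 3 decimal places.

test statistic = 8.983

x̄₁=54.545, s₁=3.417, n₁=11
x̄₂=40.900, s₂=3.542, n₂=10
s_p² = [10·3.417² + 9·3.542²]/19 = 12.0856
SE = √(s_p²·(1/11+1/10)) = 1.5190
t = (54.545−40.900)/1.5190 = 8.9834
df = 19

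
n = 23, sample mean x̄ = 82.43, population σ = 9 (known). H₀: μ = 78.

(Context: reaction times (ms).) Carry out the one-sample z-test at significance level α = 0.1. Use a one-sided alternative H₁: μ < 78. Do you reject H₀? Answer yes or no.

reject H₀: no

SE = σ/√n = 9/√23 = 1.8766
z = (x̄−μ₀)/SE = (82.43−78)/1.8766 = 2.3606
p-value (one-sided, H₁ less) = 0.99088
At α=0.1: p ≥ α → fail to reject H₀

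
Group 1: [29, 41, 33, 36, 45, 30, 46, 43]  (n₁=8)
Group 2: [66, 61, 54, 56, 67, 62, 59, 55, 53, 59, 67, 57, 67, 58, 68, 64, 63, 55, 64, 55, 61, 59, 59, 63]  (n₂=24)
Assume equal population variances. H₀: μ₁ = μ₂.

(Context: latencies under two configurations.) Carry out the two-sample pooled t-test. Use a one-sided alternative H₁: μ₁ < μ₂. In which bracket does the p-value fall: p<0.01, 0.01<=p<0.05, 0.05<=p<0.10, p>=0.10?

p-value bracket: p<0.01

x̄₁=37.875, s₁=6.770, n₁=8
x̄₂=60.500, s₂=4.616, n₂=24
s_p² = [7·6.770² + 23·4.616²]/30 = 27.0292
SE = √(s_p²·(1/8+1/24)) = 2.1225
t = (37.875−60.500)/2.1225 = -10.6598
df = 30
p-value (one-sided, H₁ less) = 0.00000
→ bracket: p<0.01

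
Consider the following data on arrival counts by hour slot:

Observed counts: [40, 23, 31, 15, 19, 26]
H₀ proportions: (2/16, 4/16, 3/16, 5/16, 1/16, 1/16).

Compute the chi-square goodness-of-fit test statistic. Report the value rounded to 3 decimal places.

n = 154; E_i = n·p_i = [19.25, 38.50, 28.88, 48.12, 9.62, 9.62]
χ² = (40−19.25)²/19.25 + (23−38.50)²/38.50 + (31−28.88)²/28.88 + (15−48.12)²/48.12 + (19−9.62)²/9.62 + (26−9.62)²/9.62 = 88.5541
df = 5

test statistic = 88.554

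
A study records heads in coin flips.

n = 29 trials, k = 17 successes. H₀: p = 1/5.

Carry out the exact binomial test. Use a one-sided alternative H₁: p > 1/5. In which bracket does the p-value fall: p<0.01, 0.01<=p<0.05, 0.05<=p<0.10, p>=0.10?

p-value bracket: p<0.01

Exact binomial: n=29, k=17, p₀=1/5=0.2000
P(X≥17) from Σ C(n,i)·p₀^i·(1−p₀)^(n−i)
p-value (one-sided, H₁ greater) = 0.00001
→ bracket: p<0.01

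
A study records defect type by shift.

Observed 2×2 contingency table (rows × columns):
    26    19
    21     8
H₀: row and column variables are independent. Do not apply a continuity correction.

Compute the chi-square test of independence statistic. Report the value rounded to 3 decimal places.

Row totals [45, 29], col totals [47, 27], n=74
χ² = (26−28.58)²/28.58 + (19−16.42)²/16.42 + (21−18.42)²/18.42 + (8−10.58)²/10.58 = 1.6301
df = 1

test statistic = 1.630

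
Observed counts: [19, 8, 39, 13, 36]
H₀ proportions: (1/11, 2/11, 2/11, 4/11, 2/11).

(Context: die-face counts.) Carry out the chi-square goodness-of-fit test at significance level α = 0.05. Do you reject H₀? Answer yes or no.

n = 115; E_i = n·p_i = [10.45, 20.91, 20.91, 41.82, 20.91]
χ² = (19−10.45)²/10.45 + (8−20.91)²/20.91 + (39−20.91)²/20.91 + (13−41.82)²/41.82 + (36−20.91)²/20.91 = 61.3587
df = 4
p-value (upper-tail) = 0.00000
At α=0.05: p < α → reject H₀

reject H₀: yes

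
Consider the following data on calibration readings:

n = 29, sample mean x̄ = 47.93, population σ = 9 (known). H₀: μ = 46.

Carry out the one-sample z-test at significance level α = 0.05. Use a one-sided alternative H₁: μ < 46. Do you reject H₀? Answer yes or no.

reject H₀: no

SE = σ/√n = 9/√29 = 1.6713
z = (x̄−μ₀)/SE = (47.93−46)/1.6713 = 1.1548
p-value (one-sided, H₁ less) = 0.87592
At α=0.05: p ≥ α → fail to reject H₀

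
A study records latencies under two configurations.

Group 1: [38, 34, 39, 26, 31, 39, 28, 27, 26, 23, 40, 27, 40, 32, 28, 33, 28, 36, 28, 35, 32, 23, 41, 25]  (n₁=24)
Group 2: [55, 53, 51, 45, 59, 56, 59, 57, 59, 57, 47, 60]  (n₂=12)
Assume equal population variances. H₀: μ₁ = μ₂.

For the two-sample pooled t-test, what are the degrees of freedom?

degrees of freedom = 34

df = n₁ + n₂ − 2 = 24 + 12 − 2 = 34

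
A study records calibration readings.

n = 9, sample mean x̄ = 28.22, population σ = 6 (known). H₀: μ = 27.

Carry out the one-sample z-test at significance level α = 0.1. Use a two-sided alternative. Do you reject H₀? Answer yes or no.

reject H₀: no

SE = σ/√n = 6/√9 = 2.0000
z = (x̄−μ₀)/SE = (28.22−27)/2.0000 = 0.6100
p-value (two-sided) = 0.54186
At α=0.1: p ≥ α → fail to reject H₀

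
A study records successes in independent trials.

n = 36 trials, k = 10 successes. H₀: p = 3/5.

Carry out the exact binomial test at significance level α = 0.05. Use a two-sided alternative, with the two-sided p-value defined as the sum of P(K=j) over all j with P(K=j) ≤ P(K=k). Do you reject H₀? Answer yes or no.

Exact binomial: n=36, k=10, p₀=3/5=0.6000
P(X=j) = C(n,j)·p₀^j·(1−p₀)^(n−j); p = Σ P(X=j) over j with P(X=j) ≤ P(X=10)
p-value (two-sided) = 0.00012
At α=0.05: p < α → reject H₀

reject H₀: yes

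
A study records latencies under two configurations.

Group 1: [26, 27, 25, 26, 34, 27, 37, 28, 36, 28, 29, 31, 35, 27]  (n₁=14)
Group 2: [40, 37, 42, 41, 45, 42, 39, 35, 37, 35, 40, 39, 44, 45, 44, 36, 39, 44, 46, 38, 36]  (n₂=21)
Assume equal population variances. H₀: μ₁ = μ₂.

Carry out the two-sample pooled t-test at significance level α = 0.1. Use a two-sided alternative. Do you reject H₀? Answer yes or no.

x̄₁=29.714, s₁=4.103, n₁=14
x̄₂=40.190, s₂=3.530, n₂=21
s_p² = [13·4.103² + 20·3.530²]/33 = 14.1847
SE = √(s_p²·(1/14+1/21)) = 1.2995
t = (29.714−40.190)/1.2995 = -8.0618
df = 33
p-value (two-sided) = 0.00000
At α=0.1: p < α → reject H₀

reject H₀: yes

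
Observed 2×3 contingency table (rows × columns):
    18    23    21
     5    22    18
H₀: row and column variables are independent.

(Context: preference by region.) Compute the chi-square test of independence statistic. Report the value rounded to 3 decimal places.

test statistic = 5.027

Row totals [62, 45], col totals [23, 45, 39], n=107
χ² = (18−13.33)²/13.33 + (23−26.07)²/26.07 + (21−22.60)²/22.60 + (5−9.67)²/9.67 + (22−18.93)²/18.93 + (18−16.40)²/16.40 = 5.0268
df = 2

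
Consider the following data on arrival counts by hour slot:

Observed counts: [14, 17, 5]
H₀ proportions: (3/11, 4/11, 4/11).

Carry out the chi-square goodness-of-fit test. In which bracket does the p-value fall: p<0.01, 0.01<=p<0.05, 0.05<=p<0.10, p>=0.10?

n = 36; E_i = n·p_i = [9.82, 13.09, 13.09]
χ² = (14−9.82)²/9.82 + (17−13.09)²/13.09 + (5−13.09)²/13.09 = 7.9491
df = 2
p-value (upper-tail) = 0.01879
→ bracket: 0.01<=p<0.05

p-value bracket: 0.01<=p<0.05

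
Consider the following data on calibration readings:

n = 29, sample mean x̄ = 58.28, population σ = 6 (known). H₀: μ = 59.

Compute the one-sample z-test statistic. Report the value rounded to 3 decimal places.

test statistic = -0.646

SE = σ/√n = 6/√29 = 1.1142
z = (x̄−μ₀)/SE = (58.28−59)/1.1142 = -0.6462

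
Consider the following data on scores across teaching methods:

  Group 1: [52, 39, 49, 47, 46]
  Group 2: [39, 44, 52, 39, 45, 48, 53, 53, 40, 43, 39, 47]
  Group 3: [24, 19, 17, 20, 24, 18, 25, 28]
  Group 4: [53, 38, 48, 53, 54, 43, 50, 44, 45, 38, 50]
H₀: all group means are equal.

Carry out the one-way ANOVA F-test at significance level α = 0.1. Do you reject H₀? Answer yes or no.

reject H₀: yes

Group means [46.60, 45.17, 21.88, 46.91], grand mean 40.722
SSB = Σnᵢ(x̄ᵢ−x̄)² = 3672.571; SSW = ΣΣ(x−x̄ᵢ)² = 858.651
MSB = 3672.571/3 = 1224.1905; MSW = 858.651/32 = 26.8328
F = MSB/MSW = 45.6229
df = (3, 32)
p-value (upper-tail) = 0.00000
At α=0.1: p < α → reject H₀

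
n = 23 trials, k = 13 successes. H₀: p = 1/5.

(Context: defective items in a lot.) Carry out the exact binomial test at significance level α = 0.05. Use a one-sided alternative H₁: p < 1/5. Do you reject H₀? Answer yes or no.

Exact binomial: n=23, k=13, p₀=1/5=0.2000
P(X≤13) from Σ C(n,i)·p₀^i·(1−p₀)^(n−i)
p-value (one-sided, H₁ less) = 0.99998
At α=0.05: p ≥ α → fail to reject H₀

reject H₀: no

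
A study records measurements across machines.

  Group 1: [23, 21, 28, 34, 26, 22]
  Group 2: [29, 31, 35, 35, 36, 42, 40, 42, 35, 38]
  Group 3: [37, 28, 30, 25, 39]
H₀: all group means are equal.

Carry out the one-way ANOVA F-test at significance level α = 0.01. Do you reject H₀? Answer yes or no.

Group means [25.67, 36.30, 31.80], grand mean 32.190
SSB = Σnᵢ(x̄ᵢ−x̄)² = 425.005; SSW = ΣΣ(x−x̄ᵢ)² = 428.233
MSB = 425.005/2 = 212.5024; MSW = 428.233/18 = 23.7907
F = MSB/MSW = 8.9321
df = (2, 18)
p-value (upper-tail) = 0.00202
At α=0.01: p < α → reject H₀

reject H₀: yes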